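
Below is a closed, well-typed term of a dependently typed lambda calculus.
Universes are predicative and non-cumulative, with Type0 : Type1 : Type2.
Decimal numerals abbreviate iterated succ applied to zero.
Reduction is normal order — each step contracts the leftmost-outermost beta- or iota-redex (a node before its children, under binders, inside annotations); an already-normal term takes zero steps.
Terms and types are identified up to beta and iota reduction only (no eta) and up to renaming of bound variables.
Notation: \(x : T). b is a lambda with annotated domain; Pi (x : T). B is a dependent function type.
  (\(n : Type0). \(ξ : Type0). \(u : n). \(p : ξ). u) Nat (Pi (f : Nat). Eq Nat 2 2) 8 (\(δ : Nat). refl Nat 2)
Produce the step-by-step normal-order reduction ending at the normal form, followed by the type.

normal-order reduction:
  (\(n : Type0). \(ξ : Type0). \(u : n). \(p : ξ). u) Nat (Pi (f : Nat). Eq Nat 2 2) 8 (\(δ : Nat). refl Nat 2)
  ~> (\(n : Type0). \(ξ : Nat). \(u : n). ξ) (Pi (p : Nat). Eq Nat 2 2) 8 (\(f : Nat). refl Nat 2)
  ~> (\(n : Nat). \(ξ : Pi (u : Nat). Eq Nat 2 2). n) 8 (\(p : Nat). refl Nat 2)
  ~> (\(n : Pi (ξ : Nat). Eq Nat 2 2). 8) (\(u : Nat). refl Nat 2)
  ~> 8
inferred type:
  Nat


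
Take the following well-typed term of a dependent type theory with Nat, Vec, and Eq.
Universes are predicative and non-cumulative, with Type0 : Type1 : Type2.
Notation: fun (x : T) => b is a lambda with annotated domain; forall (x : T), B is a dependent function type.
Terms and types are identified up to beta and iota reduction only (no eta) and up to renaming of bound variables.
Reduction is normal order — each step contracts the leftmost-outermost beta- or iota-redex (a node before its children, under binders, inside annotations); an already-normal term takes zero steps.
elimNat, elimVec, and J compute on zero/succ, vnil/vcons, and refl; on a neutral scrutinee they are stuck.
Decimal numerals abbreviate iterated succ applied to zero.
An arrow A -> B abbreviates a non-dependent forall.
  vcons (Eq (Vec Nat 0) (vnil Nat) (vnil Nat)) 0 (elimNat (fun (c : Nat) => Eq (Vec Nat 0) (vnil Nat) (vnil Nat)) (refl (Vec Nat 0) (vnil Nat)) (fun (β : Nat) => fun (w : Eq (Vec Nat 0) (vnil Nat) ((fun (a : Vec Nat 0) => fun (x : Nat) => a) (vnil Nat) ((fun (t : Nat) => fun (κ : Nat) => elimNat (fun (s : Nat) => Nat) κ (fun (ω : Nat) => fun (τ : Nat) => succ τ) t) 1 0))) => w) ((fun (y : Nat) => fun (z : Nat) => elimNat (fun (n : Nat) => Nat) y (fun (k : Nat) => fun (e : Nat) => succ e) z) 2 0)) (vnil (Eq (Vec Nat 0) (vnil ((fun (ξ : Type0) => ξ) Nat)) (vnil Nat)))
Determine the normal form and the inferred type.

reduced normal form:
  vcons (Eq (Vec Nat 0) (vnil Nat) (vnil Nat)) 0 (refl (Vec Nat 0) (vnil Nat)) (vnil (Eq (Vec Nat 0) (vnil Nat) (vnil Nat)))
type:
  Vec (Eq (Vec Nat 0) (vnil Nat) (vnil Nat)) 1


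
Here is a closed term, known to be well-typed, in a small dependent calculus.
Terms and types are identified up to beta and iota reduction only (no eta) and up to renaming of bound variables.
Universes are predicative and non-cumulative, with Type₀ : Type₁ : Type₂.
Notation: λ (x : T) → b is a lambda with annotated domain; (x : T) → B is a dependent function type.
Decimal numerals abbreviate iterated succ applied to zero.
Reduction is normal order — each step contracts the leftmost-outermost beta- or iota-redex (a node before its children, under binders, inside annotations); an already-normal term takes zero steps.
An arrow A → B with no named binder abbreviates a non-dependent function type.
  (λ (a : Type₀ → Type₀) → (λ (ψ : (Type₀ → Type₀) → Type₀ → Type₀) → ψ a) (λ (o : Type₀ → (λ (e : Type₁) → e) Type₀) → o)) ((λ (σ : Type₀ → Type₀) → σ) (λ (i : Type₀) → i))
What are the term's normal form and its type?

normal form:
  λ (a : Type₀) → a
the term's type:
  Type₀ → Type₀


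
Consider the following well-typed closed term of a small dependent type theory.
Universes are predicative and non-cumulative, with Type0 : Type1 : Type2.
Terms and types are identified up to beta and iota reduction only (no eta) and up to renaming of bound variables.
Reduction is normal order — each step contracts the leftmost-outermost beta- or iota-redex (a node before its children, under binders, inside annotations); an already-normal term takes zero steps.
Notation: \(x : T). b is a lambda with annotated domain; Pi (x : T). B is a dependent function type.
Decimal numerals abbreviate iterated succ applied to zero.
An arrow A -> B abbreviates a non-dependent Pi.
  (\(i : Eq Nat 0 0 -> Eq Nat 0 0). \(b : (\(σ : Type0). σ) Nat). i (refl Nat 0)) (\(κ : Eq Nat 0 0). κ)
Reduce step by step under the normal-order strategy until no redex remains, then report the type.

reduction (normal order):
  (\(i : Eq Nat 0 0 -> Eq Nat 0 0). \(b : (\(σ : Type0). σ) Nat). i (refl Nat 0)) (\(κ : Eq Nat 0 0). κ)
  ~> \(i : (\(b : Type0). b) Nat). (\(σ : Eq Nat 0 0). σ) (refl Nat 0)
  ~> \(i : Nat). (\(b : Eq Nat 0 0). b) (refl Nat 0)
  ~> \(i : Nat). refl Nat 0
the term's type:
  Nat -> Eq Nat 0 0


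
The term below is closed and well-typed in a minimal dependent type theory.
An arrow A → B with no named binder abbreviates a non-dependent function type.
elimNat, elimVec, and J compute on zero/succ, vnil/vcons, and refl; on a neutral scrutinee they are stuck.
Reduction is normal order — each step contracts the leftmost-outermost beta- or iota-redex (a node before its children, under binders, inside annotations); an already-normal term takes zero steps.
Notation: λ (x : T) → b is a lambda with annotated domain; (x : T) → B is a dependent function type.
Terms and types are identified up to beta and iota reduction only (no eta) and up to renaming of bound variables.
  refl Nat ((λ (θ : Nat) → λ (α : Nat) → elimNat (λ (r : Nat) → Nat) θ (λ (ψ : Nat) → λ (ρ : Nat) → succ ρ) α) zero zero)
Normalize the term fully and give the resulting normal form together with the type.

normal form:
  refl Nat zero
type:
  Eq Nat zero zero


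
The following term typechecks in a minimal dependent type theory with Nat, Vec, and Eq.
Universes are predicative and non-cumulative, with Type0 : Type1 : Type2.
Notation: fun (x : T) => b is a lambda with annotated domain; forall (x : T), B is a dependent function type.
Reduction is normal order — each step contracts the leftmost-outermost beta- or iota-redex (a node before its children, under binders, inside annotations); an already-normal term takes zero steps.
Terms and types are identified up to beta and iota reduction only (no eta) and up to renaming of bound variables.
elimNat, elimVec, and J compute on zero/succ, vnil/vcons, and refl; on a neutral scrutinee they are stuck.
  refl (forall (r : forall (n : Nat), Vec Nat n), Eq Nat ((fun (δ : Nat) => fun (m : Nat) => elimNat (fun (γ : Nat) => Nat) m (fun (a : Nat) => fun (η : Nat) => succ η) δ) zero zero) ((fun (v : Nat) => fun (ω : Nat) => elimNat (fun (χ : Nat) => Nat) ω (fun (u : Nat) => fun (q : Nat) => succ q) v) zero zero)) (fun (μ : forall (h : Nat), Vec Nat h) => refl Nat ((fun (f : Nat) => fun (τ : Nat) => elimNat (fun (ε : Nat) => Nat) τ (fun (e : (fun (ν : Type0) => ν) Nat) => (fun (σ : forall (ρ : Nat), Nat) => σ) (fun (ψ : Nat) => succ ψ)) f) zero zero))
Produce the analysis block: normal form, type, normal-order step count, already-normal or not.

normal form:
  refl (forall (r : forall (n : Nat), Vec Nat n), Eq Nat zero zero) (fun (δ : forall (m : Nat), Vec Nat m) => refl Nat zero)
the term's type:
  Eq (forall (r : forall (n : Nat), Vec Nat n), Eq Nat zero zero) (fun (δ : forall (m : Nat), Vec Nat m) => refl Nat zero) (fun (γ : forall (a : Nat), Vec Nat a) => refl Nat zero)
reduction steps (normal order): 9
already normal: no
first redex: a beta-redex


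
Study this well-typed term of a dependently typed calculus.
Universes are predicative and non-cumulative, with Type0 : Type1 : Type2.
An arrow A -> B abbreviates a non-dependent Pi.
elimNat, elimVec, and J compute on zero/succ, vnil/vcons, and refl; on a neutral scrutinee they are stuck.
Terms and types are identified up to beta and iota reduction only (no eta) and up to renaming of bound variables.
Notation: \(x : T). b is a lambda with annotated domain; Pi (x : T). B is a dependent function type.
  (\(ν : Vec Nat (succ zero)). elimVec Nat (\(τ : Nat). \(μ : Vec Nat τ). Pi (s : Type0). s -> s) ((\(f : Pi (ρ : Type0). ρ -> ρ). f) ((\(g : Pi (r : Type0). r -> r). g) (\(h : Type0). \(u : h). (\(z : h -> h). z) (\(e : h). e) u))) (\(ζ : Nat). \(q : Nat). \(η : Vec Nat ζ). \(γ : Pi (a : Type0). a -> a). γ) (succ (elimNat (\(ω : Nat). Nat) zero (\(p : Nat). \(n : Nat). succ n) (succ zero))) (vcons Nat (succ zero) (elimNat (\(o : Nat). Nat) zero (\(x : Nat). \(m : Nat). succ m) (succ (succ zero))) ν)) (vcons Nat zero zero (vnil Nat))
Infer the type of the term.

the term's type:
  Pi (ν : Type0). ν -> ν


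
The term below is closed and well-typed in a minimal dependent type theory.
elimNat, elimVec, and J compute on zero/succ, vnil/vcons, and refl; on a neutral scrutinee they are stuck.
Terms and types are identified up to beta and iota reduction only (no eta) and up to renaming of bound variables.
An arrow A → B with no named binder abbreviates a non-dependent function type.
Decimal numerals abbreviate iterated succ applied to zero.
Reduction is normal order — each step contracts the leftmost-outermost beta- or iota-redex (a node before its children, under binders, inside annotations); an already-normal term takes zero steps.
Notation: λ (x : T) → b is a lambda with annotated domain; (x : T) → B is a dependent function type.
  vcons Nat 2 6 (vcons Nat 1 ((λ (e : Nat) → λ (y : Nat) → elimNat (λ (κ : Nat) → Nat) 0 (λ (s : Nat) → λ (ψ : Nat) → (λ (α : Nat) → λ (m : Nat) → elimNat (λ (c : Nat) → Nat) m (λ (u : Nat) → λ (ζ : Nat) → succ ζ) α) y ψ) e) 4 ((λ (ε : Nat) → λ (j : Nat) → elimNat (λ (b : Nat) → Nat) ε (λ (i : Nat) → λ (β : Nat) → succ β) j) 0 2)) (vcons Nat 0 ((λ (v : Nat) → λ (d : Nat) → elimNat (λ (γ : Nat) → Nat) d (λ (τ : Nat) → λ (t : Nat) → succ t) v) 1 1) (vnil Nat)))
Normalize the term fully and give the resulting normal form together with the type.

reduced normal form:
  vcons Nat 2 6 (vcons Nat 1 8 (vcons Nat 0 2 (vnil Nat)))
the term's type:
  Vec Nat 3
observation: 93 normal-order steps separate the term from its normal form.


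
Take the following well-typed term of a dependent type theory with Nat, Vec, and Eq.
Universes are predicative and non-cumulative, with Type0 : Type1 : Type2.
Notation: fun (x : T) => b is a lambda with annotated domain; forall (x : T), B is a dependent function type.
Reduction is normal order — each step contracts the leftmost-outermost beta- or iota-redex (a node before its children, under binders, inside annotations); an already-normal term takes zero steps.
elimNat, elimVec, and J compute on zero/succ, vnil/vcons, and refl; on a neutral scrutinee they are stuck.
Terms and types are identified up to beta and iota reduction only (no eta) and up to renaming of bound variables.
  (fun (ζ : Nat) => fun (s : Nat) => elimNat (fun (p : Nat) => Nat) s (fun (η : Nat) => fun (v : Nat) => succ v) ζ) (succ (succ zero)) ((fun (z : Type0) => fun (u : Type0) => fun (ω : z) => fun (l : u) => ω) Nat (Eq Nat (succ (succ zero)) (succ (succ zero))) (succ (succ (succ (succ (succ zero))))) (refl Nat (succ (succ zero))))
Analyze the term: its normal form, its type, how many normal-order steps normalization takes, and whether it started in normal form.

resulting normal form:
  succ (succ (succ (succ (succ (succ (succ zero))))))
type:
  Nat
normal-order step count: 13
term was already normal: no
first redex: a beta-redex


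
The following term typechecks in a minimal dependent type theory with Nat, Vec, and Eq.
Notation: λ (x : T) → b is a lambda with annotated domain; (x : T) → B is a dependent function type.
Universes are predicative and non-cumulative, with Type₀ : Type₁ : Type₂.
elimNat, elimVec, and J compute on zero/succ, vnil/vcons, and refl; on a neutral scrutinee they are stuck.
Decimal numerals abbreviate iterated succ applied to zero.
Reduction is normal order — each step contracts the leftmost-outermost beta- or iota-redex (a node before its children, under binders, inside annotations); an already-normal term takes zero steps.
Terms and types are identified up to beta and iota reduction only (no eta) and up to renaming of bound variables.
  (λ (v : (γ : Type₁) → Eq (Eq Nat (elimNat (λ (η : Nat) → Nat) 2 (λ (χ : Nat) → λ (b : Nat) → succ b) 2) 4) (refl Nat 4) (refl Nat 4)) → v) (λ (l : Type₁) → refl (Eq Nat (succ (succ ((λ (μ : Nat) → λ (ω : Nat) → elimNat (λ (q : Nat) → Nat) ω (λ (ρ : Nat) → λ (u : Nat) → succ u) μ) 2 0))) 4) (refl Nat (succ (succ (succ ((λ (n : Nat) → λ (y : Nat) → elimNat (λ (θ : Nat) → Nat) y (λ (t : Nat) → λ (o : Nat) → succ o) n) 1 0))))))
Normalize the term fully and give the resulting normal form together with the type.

resulting normal form:
  λ (v : Type₁) → refl (Eq Nat 4 4) (refl Nat 4)
type:
  (v : Type₁) → Eq (Eq Nat 4 4) (refl Nat 4) (refl Nat 4)


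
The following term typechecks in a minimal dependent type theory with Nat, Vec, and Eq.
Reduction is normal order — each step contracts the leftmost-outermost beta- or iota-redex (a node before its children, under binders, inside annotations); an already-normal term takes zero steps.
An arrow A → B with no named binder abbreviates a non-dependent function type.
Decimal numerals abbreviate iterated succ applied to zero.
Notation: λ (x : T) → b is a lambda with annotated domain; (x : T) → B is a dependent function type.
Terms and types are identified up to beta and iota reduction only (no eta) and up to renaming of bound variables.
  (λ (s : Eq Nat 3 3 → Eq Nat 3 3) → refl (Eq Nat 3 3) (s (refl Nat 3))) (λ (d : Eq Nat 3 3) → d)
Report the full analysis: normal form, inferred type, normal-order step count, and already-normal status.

reduced normal form:
  refl (Eq Nat 3 3) (refl Nat 3)
inferred type:
  Eq (Eq Nat 3 3) (refl Nat 3) (refl Nat 3)
steps to reach normal form (normal order): 2
already normal: no
first contracted redex: a beta-redex


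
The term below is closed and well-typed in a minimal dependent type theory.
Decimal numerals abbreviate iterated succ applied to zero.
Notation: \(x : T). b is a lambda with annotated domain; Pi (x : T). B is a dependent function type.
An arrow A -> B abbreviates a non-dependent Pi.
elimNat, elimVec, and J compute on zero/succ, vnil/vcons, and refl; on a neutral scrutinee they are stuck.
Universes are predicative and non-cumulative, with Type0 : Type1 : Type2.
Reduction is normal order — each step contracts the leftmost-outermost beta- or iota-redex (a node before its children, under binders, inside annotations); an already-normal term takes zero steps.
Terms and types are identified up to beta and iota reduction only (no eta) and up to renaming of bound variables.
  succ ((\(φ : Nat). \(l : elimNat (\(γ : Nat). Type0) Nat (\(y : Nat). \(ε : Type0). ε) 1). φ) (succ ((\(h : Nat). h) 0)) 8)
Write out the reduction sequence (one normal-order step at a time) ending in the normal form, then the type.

normal-order reduction:
  succ ((\(φ : Nat). \(l : elimNat (\(γ : Nat). Type0) Nat (\(y : Nat). \(ε : Type0). ε) 1). φ) (succ ((\(h : Nat). h) 0)) 8)
  ~> succ ((\(φ : elimNat (\(l : Nat). Type0) Nat (\(γ : Nat). \(y : Type0). y) 1). succ ((\(ε : Nat). ε) 0)) 8)
  ~> succ (succ ((\(φ : Nat). φ) 0))
  ~> 2
inferred type:
  Nat


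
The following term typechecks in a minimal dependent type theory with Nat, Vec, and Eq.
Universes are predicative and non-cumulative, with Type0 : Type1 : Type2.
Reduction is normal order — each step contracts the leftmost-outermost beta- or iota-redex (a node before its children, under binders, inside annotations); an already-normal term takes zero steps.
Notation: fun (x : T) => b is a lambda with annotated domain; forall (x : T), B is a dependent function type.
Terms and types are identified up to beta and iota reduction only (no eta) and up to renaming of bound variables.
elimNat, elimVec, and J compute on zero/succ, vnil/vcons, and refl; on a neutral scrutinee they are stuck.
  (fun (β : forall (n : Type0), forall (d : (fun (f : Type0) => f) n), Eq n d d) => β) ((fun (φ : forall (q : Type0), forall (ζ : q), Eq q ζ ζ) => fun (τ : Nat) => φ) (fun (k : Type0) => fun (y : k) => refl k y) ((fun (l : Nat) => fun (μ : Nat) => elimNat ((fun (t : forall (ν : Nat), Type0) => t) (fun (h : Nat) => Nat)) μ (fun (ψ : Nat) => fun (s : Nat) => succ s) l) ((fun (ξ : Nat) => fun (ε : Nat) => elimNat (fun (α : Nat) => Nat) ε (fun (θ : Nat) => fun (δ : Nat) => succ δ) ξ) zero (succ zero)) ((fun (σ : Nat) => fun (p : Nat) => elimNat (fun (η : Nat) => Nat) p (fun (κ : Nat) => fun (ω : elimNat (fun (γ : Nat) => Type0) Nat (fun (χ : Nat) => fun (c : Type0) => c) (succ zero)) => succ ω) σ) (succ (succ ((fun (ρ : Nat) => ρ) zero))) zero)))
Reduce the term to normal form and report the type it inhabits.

reduced normal form:
  fun (β : Type0) => fun (n : β) => refl β n
type:
  forall (β : Type0), forall (n : β), Eq β n n


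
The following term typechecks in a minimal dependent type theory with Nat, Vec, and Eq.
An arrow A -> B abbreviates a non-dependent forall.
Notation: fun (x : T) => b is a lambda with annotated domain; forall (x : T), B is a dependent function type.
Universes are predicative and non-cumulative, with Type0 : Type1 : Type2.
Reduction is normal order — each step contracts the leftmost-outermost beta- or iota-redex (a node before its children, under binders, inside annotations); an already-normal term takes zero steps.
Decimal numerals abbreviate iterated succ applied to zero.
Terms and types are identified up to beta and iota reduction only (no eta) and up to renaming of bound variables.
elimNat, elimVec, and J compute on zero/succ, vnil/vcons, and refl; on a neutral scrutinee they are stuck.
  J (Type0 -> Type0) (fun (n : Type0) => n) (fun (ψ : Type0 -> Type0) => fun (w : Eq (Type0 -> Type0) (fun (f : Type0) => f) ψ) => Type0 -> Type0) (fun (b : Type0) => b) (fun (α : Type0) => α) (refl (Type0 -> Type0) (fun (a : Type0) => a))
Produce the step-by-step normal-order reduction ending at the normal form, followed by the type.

normal-order reduction sequence:
  J (Type0 -> Type0) (fun (n : Type0) => n) (fun (ψ : Type0 -> Type0) => fun (w : Eq (Type0 -> Type0) (fun (f : Type0) => f) ψ) => Type0 -> Type0) (fun (b : Type0) => b) (fun (α : Type0) => α) (refl (Type0 -> Type0) (fun (a : Type0) => a))
  ~> fun (n : Type0) => n
inferred type:
  Type0 -> Type0


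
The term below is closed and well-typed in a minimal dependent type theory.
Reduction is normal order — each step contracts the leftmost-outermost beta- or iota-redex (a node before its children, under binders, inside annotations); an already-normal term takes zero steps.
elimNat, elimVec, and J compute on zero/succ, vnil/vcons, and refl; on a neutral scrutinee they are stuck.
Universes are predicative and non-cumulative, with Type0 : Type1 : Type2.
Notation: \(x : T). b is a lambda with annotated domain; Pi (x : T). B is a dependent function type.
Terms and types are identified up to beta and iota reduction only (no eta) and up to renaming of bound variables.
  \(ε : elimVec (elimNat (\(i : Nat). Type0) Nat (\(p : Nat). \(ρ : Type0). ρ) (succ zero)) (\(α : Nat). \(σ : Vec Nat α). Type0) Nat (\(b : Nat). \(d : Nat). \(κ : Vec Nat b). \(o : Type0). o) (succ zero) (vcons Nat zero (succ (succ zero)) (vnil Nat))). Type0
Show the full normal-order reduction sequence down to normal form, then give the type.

reduction (normal order):
  \(ε : elimVec (elimNat (\(i : Nat). Type0) Nat (\(p : Nat). \(ρ : Type0). ρ) (succ zero)) (\(α : Nat). \(σ : Vec Nat α). Type0) Nat (\(b : Nat). \(d : Nat). \(κ : Vec Nat b). \(o : Type0). o) (succ zero) (vcons Nat zero (succ (succ zero)) (vnil Nat))). Type0
  ~> \(ε : (\(i : Nat). \(p : Nat). \(ρ : Vec Nat i). \(α : Type0). α) zero (succ (succ zero)) (vnil Nat) (elimVec (elimNat (\(σ : Nat). Type0) Nat (\(b : Nat). \(d : Type0). d) (succ zero)) (\(κ : Nat). \(o : Vec Nat κ). Type0) Nat (\(j : Nat). \(y : Nat). \(r : Vec Nat j). \(z : Type0). z) zero (vnil Nat))). Type0
  ~> \(ε : (\(i : Nat). \(p : Vec Nat zero). \(ρ : Type0). ρ) (succ (succ zero)) (vnil Nat) (elimVec (elimNat (\(α : Nat). Type0) Nat (\(σ : Nat). \(b : Type0). b) (succ zero)) (\(d : Nat). \(κ : Vec Nat d). Type0) Nat (\(o : Nat). \(j : Nat). \(y : Vec Nat o). \(r : Type0). r) zero (vnil Nat))). Type0
  ~> \(ε : (\(i : Vec Nat zero). \(p : Type0). p) (vnil Nat) (elimVec (elimNat (\(ρ : Nat). Type0) Nat (\(α : Nat). \(σ : Type0). σ) (succ zero)) (\(b : Nat). \(d : Vec Nat b). Type0) Nat (\(κ : Nat). \(o : Nat). \(j : Vec Nat κ). \(y : Type0). y) zero (vnil Nat))). Type0
  ~> \(ε : (\(i : Type0). i) (elimVec (elimNat (\(p : Nat). Type0) Nat (\(ρ : Nat). \(α : Type0). α) (succ zero)) (\(σ : Nat). \(b : Vec Nat σ). Type0) Nat (\(d : Nat). \(κ : Nat). \(o : Vec Nat d). \(j : Type0). j) zero (vnil Nat))). Type0
  ~> \(ε : elimVec (elimNat (\(i : Nat). Type0) Nat (\(p : Nat). \(ρ : Type0). ρ) (succ zero)) (\(α : Nat). \(σ : Vec Nat α). Type0) Nat (\(b : Nat). \(d : Nat). \(κ : Vec Nat b). \(o : Type0). o) zero (vnil Nat)). Type0
  ~> \(ε : Nat). Type0
type:
  Pi (ε : Nat). Type1


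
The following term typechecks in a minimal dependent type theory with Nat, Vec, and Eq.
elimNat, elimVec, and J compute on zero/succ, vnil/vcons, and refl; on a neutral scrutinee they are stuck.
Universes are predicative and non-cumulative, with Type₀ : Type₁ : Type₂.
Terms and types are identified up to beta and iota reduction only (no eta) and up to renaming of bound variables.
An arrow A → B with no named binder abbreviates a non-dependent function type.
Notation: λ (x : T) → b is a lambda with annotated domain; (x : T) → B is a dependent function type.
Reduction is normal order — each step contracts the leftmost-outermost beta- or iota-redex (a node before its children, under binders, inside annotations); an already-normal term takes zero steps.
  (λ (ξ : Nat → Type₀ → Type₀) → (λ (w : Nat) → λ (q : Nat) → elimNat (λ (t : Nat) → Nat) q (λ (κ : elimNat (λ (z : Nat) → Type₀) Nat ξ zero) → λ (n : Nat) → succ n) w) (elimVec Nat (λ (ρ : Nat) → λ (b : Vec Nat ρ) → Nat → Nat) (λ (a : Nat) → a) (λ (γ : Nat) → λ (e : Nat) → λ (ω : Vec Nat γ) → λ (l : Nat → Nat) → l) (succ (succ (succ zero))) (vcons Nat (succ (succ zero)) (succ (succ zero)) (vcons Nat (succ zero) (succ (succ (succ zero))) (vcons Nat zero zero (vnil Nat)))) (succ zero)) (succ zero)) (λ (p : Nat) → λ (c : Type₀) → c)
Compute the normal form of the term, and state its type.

reduced normal form:
  succ (succ zero)
the term's type:
  Nat


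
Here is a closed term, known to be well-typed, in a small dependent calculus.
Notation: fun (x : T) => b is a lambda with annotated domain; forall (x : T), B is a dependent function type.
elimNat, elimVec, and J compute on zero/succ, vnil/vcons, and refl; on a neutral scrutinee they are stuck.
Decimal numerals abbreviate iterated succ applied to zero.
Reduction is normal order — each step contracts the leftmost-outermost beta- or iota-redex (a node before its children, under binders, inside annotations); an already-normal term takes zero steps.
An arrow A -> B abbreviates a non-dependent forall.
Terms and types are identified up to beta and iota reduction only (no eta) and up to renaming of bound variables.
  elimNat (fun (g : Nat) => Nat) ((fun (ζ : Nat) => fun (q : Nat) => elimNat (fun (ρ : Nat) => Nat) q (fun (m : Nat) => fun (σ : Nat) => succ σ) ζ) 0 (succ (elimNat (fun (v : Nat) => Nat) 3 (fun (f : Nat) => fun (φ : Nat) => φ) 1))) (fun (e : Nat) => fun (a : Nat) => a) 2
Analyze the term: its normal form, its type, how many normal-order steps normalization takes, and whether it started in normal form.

reduced normal form:
  4
type:
  Nat
reduction steps (normal order): 14
already normal: no
first redex: an elimNat iota-redex


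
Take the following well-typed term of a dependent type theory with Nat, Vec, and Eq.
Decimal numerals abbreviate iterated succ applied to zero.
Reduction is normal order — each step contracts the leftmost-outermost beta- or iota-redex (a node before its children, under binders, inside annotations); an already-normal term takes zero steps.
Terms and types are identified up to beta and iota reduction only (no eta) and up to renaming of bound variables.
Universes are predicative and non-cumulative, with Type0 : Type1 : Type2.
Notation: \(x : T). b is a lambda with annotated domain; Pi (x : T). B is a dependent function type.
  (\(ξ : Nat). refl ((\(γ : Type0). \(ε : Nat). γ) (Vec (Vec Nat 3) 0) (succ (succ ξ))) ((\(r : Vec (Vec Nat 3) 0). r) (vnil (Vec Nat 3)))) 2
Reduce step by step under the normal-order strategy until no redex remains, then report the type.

normal-order reduction:
  (\(ξ : Nat). refl ((\(γ : Type0). \(ε : Nat). γ) (Vec (Vec Nat 3) 0) (succ (succ ξ))) ((\(r : Vec (Vec Nat 3) 0). r) (vnil (Vec Nat 3)))) 2
  ~> refl ((\(ξ : Type0). \(γ : Nat). ξ) (Vec (Vec Nat 3) 0) 4) ((\(ε : Vec (Vec Nat 3) 0). ε) (vnil (Vec Nat 3)))
  ~> refl ((\(ξ : Nat). Vec (Vec Nat 3) 0) 4) ((\(γ : Vec (Vec Nat 3) 0). γ) (vnil (Vec Nat 3)))
  ~> refl (Vec (Vec Nat 3) 0) ((\(ξ : Vec (Vec Nat 3) 0). ξ) (vnil (Vec Nat 3)))
  ~> refl (Vec (Vec Nat 3) 0) (vnil (Vec Nat 3))
the term's type:
  Eq (Vec (Vec Nat 3) 0) (vnil (Vec Nat 3)) (vnil (Vec Nat 3))


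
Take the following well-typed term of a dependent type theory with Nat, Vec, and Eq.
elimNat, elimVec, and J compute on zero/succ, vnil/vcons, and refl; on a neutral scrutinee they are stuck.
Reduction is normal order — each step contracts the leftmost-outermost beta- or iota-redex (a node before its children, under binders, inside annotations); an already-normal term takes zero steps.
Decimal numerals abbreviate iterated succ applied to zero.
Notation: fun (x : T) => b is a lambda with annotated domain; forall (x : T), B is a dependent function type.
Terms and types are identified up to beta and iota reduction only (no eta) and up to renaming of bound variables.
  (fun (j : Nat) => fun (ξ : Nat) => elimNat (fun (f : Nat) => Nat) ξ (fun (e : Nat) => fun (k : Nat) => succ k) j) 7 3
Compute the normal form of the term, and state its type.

normal form:
  10
type:
  Nat


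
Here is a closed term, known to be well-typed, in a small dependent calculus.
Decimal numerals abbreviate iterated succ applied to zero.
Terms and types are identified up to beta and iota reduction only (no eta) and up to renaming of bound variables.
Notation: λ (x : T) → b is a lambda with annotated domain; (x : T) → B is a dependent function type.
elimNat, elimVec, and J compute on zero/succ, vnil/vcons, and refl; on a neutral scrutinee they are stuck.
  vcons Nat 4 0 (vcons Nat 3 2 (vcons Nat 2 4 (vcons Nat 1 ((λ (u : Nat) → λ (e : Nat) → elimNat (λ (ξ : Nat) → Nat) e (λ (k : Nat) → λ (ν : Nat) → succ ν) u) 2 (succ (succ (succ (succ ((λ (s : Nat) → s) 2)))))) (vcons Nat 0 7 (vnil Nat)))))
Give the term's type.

inferred type:
  Vec Nat 5


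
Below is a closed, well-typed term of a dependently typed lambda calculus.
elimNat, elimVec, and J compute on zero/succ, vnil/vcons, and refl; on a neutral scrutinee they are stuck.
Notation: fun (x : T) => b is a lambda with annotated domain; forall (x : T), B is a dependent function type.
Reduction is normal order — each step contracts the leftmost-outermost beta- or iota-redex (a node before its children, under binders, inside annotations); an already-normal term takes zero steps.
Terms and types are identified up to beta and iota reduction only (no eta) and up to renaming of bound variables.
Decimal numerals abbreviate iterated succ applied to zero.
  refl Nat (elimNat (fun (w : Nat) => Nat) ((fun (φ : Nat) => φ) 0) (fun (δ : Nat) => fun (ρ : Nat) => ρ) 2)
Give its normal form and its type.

reduced normal form:
  refl Nat 0
inferred type:
  Eq Nat 0 0
observation: the leftmost-outermost redex is an elimNat iota-redex, and normalization takes 8 steps.


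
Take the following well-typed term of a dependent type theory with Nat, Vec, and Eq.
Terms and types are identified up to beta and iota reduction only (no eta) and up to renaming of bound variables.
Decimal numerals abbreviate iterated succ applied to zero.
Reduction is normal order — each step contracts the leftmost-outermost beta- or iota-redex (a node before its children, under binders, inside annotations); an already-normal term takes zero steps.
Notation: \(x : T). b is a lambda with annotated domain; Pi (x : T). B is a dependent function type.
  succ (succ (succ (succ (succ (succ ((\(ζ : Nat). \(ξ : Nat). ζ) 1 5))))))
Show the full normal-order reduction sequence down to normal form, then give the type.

normal-order reduction sequence:
  succ (succ (succ (succ (succ (succ ((\(ζ : Nat). \(ξ : Nat). ζ) 1 5))))))
  ~> succ (succ (succ (succ (succ (succ ((\(ζ : Nat). 1) 5))))))
  ~> 7
inferred type:
  Nat


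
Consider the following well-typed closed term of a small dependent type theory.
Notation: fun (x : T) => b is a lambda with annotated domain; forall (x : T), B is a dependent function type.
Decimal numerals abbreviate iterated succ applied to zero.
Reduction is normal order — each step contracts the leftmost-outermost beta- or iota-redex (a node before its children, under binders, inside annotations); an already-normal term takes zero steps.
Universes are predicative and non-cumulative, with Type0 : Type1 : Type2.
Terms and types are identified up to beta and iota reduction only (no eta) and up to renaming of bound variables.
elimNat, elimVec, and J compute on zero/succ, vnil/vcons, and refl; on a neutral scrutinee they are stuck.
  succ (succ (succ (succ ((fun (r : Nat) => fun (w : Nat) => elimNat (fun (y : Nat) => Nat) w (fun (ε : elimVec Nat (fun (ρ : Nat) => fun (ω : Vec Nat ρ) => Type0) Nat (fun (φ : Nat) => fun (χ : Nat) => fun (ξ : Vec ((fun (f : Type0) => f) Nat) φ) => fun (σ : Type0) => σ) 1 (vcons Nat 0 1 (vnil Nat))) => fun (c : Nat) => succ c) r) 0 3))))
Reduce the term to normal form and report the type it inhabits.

reduced normal form:
  7
type:
  Nat
observation: the term reaches its normal form after 3 normal-order steps.


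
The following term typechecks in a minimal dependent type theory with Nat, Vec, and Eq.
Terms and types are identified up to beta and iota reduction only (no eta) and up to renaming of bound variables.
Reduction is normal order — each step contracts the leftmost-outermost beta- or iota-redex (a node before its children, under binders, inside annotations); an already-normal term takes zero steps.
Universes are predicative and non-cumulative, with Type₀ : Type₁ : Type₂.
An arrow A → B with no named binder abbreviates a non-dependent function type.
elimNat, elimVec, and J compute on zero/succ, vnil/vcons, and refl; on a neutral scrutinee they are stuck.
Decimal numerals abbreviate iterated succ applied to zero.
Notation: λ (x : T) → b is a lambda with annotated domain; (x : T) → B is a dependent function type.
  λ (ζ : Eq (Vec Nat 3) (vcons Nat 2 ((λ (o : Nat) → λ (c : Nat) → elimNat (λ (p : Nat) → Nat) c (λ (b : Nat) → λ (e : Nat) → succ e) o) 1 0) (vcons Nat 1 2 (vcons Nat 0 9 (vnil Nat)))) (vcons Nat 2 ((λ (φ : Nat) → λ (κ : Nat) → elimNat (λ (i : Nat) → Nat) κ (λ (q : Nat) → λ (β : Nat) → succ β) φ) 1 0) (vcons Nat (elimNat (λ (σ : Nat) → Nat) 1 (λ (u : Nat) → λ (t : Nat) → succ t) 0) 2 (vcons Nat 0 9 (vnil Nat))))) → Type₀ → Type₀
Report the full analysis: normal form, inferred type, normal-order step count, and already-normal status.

normal form:
  λ (ζ : Eq (Vec Nat 3) (vcons Nat 2 1 (vcons Nat 1 2 (vcons Nat 0 9 (vnil Nat)))) (vcons Nat 2 1 (vcons Nat 1 2 (vcons Nat 0 9 (vnil Nat))))) → Type₀ → Type₀
inferred type:
  Eq (Vec Nat 3) (vcons Nat 2 1 (vcons Nat 1 2 (vcons Nat 0 9 (vnil Nat)))) (vcons Nat 2 1 (vcons Nat 1 2 (vcons Nat 0 9 (vnil Nat)))) → Type₁
normal-order step count: 13
started in normal form: no
first contracted redex: a beta-redex


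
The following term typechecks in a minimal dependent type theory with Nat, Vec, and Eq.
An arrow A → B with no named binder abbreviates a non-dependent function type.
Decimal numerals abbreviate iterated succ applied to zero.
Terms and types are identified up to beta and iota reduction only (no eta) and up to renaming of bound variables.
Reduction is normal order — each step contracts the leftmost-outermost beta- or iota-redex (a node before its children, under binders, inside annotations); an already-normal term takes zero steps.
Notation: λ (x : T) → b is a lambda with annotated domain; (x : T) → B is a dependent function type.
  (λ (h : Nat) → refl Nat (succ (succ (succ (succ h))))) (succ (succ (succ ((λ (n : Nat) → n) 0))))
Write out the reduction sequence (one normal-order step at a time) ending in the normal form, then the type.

normal-order reduction:
  (λ (h : Nat) → refl Nat (succ (succ (succ (succ h))))) (succ (succ (succ ((λ (n : Nat) → n) 0))))
  ~> refl Nat (succ (succ (succ (succ (succ (succ (succ ((λ (h : Nat) → h) 0))))))))
  ~> refl Nat 7
the term's type:
  Eq Nat 7 7


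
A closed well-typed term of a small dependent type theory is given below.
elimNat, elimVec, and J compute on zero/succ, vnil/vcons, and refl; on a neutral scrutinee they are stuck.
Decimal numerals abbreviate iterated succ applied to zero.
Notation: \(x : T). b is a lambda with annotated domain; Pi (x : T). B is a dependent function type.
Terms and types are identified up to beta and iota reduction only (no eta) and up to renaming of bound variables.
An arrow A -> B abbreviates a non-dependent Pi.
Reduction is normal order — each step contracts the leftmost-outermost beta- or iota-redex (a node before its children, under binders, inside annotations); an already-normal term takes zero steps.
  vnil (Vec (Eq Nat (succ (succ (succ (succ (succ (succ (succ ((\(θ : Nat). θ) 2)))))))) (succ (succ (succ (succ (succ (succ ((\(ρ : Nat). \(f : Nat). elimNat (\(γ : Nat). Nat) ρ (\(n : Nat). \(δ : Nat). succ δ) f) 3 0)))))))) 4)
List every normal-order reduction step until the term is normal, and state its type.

normal-order reduction:
  vnil (Vec (Eq Nat (succ (succ (succ (succ (succ (succ (succ ((\(θ : Nat). θ) 2)))))))) (succ (succ (succ (succ (succ (succ ((\(ρ : Nat). \(f : Nat). elimNat (\(γ : Nat). Nat) ρ (\(n : Nat). \(δ : Nat). succ δ) f) 3 0)))))))) 4)
  ~> vnil (Vec (Eq Nat 9 (succ (succ (succ (succ (succ (succ ((\(θ : Nat). \(ρ : Nat). elimNat (\(f : Nat). Nat) θ (\(γ : Nat). \(n : Nat). succ n) ρ) 3 0)))))))) 4)
  ~> vnil (Vec (Eq Nat 9 (succ (succ (succ (succ (succ (succ ((\(θ : Nat). elimNat (\(ρ : Nat). Nat) 3 (\(f : Nat). \(γ : Nat). succ γ) θ) 0)))))))) 4)
  ~> vnil (Vec (Eq Nat 9 (succ (succ (succ (succ (succ (succ (elimNat (\(θ : Nat). Nat) 3 (\(ρ : Nat). \(f : Nat). succ f) 0)))))))) 4)
  ~> vnil (Vec (Eq Nat 9 9) 4)
the term's type:
  Vec (Vec (Eq Nat 9 9) 4) 0


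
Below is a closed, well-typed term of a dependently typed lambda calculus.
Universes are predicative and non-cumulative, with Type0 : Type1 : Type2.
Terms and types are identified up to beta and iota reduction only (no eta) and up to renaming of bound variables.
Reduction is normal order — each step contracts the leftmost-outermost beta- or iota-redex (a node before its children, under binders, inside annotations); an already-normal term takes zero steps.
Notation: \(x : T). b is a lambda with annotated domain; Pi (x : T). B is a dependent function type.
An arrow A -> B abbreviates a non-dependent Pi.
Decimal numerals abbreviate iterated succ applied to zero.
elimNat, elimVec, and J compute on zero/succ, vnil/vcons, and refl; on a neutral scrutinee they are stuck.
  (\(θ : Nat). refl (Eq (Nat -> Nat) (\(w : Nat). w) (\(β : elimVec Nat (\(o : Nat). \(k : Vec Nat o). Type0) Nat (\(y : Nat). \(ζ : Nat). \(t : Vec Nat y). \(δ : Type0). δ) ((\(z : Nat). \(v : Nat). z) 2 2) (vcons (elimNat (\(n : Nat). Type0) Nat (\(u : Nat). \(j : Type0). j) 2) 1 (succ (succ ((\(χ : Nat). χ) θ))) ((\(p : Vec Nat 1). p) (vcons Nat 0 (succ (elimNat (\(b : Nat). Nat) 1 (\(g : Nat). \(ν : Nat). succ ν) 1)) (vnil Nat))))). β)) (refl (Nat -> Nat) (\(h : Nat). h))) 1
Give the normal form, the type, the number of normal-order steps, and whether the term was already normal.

resulting normal form:
  refl (Eq (Nat -> Nat) (\(θ : Nat). θ) (\(w : Nat). w)) (refl (Nat -> Nat) (\(β : Nat). β))
the term's type:
  Eq (Eq (Nat -> Nat) (\(θ : Nat). θ) (\(w : Nat). w)) (refl (Nat -> Nat) (\(β : Nat). β)) (refl (Nat -> Nat) (\(o : Nat). o))
reduction steps (normal order): 13
started in normal form: no
first contracted redex: a beta-redex


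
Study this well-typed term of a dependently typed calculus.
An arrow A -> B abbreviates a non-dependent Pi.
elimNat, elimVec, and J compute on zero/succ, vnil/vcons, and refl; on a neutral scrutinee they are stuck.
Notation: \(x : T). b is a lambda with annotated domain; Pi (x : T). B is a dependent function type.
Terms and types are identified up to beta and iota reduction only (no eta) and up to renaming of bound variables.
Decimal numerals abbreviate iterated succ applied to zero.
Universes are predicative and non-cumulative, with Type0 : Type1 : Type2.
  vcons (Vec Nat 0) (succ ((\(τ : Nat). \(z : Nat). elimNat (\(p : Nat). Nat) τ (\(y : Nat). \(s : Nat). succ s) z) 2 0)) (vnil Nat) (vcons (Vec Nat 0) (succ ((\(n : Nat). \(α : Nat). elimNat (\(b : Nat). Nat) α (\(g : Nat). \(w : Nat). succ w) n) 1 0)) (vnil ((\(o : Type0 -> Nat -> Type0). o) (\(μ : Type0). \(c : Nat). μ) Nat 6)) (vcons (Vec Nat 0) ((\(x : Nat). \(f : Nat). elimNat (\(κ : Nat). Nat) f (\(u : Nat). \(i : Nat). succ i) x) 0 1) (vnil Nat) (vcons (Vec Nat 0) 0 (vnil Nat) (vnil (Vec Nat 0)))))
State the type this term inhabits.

type:
  Vec (Vec Nat 0) 4


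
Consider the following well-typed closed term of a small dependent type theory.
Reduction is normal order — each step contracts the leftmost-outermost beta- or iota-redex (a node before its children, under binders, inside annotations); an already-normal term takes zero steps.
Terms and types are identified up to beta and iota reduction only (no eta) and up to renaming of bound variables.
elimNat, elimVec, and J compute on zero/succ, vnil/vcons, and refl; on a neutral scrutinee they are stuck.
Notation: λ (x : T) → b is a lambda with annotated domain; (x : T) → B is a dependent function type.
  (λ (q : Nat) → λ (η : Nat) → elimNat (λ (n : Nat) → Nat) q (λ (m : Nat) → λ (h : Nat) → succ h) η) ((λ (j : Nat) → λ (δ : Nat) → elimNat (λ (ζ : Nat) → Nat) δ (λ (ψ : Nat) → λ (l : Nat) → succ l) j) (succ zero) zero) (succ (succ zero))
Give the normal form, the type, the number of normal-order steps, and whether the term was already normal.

reduced normal form:
  succ (succ (succ zero))
the term's type:
  Nat
reduction steps (normal order): 15
term was already normal: no
first contracted redex: a beta-redex


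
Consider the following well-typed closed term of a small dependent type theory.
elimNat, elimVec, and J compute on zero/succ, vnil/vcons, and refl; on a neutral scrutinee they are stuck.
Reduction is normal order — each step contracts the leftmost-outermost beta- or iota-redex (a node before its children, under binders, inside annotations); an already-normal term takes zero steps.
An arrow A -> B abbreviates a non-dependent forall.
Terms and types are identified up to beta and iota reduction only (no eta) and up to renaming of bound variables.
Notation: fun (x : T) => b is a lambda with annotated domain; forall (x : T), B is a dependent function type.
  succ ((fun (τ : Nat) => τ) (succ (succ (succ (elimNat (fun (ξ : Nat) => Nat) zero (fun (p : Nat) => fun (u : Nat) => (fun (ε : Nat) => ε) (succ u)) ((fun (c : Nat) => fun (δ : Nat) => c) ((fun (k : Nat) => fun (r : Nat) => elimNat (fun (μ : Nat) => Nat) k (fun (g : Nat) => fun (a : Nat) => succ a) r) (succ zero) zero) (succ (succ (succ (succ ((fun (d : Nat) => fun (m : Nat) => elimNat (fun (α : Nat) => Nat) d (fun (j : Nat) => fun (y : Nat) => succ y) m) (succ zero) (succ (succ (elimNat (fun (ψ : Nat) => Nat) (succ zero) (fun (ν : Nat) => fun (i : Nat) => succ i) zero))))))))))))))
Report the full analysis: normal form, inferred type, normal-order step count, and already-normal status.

reduced normal form:
  succ (succ (succ (succ (succ zero))))
inferred type:
  Nat
normal-order step count: 11
already normal: no
first contracted redex: a beta-redex
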